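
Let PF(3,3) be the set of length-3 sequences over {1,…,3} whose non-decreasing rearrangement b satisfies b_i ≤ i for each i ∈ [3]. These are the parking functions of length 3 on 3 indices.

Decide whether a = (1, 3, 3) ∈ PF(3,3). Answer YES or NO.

Rearranged: b = (1, 3, 3).
  b_1=1 ≤ 1
  b_2=3 > 2
  fails at i=2 ⇒ NO

NO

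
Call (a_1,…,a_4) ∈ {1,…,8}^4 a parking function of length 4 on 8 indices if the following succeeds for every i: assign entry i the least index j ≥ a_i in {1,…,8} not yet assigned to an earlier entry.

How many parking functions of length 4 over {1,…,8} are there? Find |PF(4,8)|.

3645

Count = (8−4+1)·(8+1)^(4−1) = 5 · 729 = 3645 (Konheim–Weiss)
Check (4,7,1,4) → sorted (1,4,4,7): b_i ≤ 4+i ∀i, a PF.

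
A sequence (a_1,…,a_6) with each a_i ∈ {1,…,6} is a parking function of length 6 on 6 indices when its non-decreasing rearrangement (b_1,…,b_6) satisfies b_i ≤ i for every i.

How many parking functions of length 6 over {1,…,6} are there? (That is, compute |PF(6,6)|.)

|PF(6,6)| = 1·7^5 = 1×16807 = 16807 (Konheim–Weiss)
Example (2,6,1,3,2,1) → sorted (1,1,2,2,3,6): b_i ≤ i ∀i, a PF.

16807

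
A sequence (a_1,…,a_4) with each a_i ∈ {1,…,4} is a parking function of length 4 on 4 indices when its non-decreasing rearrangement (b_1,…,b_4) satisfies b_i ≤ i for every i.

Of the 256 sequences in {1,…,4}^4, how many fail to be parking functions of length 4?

|PF| = (4+1−4)·(4+1)^{4−1} = 1 · 125 = 125 [KW]
Check (4,3,4,4) → sorted (3,4,4,4): b_1=3>1, not a PF.
Total 256; non-PF = 256−125 = 131

131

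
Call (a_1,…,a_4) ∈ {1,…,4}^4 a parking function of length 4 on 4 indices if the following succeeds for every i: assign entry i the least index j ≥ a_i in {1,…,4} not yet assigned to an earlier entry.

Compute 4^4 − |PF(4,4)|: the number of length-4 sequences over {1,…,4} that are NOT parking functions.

131

|PF(4,4)| = 1·5^3 = 1 · 125 = 125 (Pollak)
Check (4,4,2,4) → sorted (2,4,4,4): b_1=2>1, not a PF.
So 256 − 125 = 131 fail.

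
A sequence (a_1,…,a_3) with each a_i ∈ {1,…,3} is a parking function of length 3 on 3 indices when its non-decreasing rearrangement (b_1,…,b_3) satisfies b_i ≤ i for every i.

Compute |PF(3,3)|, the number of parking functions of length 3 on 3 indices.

Count = (4−3)·4^(3−1) = 1 · 16 = 16 (Pollak)
Check (2,2,1) → sorted (1,2,2): b_i ≤ i ∀i, a PF.

16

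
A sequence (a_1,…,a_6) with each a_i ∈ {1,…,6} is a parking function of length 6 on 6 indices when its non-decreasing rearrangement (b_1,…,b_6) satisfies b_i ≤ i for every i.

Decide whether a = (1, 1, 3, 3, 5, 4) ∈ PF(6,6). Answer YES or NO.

YES

Sorted: b = (1, 1, 3, 3, 4, 5).
  b_1=1 ≤ 1
  b_2=1 ≤ 2
  b_3=3 ≤ 3
  b_4=3 ≤ 4
  b_5=4 ≤ 5
  b_6=5 ≤ 6
All bounds hold ⇒ YES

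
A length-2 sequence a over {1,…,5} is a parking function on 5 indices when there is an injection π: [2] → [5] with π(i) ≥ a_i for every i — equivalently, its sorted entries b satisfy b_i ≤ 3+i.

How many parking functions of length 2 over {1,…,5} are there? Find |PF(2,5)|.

|PF(2,5)| = 4·6^1 = 4 · 6 = 24
Example (4,4) → sorted (4,4): b_i ≤ 3+i ∀i, a PF.

24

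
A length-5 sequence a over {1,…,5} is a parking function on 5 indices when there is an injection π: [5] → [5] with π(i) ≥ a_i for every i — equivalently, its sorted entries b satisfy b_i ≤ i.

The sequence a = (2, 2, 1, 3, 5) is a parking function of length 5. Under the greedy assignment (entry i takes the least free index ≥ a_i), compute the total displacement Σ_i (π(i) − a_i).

2

Σπ = 5·6/2 = 15 (π permutes [5]); Σa = 2+2+1+3+5 = 13; disp = 15−13 = 2.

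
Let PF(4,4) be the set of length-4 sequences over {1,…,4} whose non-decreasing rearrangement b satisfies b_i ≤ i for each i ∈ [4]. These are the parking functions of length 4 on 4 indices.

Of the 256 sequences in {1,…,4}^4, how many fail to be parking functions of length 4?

Count = 1·5^3 = 1×125 = 125 (Pollak)
E.g. (4,4,2,1) → sorted (1,2,4,4): b_3=4>3, not a PF.
Total 256; non-PF = 256−125 = 131

131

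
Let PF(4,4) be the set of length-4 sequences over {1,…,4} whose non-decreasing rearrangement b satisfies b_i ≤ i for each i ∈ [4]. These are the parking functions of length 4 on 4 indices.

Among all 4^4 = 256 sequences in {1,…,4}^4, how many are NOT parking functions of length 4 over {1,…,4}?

131

Count = 1·5^3 = 1 · 125 = 125 [KW]
Check (4,2,2,4) → sorted (2,2,4,4): b_1=2>1, not a PF.
So 256 − 125 = 131 fail.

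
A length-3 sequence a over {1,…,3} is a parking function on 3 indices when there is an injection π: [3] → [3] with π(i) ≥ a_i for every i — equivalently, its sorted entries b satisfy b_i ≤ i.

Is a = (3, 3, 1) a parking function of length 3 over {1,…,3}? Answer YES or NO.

NO

Rearranged: b = (1, 3, 3).
  b_1=1 ≤ 1
  b_2=3 > 2
  fails at i=2 ⇒ NO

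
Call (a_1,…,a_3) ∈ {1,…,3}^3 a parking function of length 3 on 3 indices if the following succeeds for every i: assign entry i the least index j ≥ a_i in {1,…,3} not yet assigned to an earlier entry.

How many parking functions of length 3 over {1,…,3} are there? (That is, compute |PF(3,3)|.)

16

Count = (3+1−3)·(3+1)^{3−1} = 1 · 16 = 16 (Konheim–Weiss)
Example (2,3,1) → sorted (1,2,3): b_i ≤ i ∀i, a PF.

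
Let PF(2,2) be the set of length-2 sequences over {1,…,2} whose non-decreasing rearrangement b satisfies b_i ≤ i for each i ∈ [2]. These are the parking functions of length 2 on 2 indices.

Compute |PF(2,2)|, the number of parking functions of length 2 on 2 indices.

|PF(2,2)| = (2+1−2)·(2+1)^{2−1} = 1·3 = 3
E.g. (1,1) → sorted (1,1): b_i ≤ i ∀i, a PF.

3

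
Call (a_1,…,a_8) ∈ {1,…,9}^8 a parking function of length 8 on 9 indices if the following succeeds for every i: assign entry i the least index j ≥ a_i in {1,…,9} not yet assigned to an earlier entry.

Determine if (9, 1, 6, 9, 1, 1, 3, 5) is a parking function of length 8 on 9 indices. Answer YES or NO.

Sorted: b = (1, 1, 1, 3, 5, 6, 9, 9).
  b_1=1 ≤ 2
  b_2=1 ≤ 3
  b_3=1 ≤ 4
  b_4=3 ≤ 5
  b_5=5 ≤ 6
  b_6=6 ≤ 7
  b_7=9 > 8
  fails at i=7 ⇒ NO

NO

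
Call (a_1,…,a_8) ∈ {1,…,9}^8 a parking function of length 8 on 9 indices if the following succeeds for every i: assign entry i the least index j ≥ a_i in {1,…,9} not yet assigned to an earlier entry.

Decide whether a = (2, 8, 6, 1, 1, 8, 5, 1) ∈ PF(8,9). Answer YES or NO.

YES

Sorted: b = (1, 1, 1, 2, 5, 6, 8, 8).
  b_1=1 ≤ 2
  b_2=1 ≤ 3
  b_3=1 ≤ 4
  b_4=2 ≤ 5
  b_5=5 ≤ 6
  b_6=6 ≤ 7
  b_7=8 ≤ 8
  b_8=8 ≤ 9
All bounds hold ⇒ YES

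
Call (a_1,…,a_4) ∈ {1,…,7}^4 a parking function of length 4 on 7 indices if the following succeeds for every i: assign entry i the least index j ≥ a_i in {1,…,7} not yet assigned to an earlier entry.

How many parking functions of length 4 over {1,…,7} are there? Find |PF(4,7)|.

#PF = (7−4+1)·(7+1)^(4−1) = 4 · 512 = 2048 [KW]
Example (5,4,2,5) → sorted (2,4,5,5): b_i ≤ 3+i ∀i, a PF.

2048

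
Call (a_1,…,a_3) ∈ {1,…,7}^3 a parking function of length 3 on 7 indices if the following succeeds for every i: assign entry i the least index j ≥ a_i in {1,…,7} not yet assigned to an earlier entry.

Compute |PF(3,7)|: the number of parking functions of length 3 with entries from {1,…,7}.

Count = (7−3+1)·(7+1)^(3−1) = 5·64 = 320 (Konheim–Weiss)
E.g. (6,5,6) → sorted (5,6,6): b_i ≤ 4+i ∀i, a PF.

320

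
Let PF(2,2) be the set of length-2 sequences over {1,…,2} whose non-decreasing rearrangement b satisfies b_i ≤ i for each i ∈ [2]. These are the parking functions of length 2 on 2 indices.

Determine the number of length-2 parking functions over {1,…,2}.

3

Count = (3−2)·3^(2−1) = 1×3 = 3
Check (1,2) → sorted (1,2): b_i ≤ i ∀i, a PF.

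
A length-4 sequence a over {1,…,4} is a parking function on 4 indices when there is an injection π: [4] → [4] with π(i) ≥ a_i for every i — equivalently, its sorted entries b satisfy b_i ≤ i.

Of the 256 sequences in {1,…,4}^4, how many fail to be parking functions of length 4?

|PF(4,4)| = (4+1−4)·(4+1)^{4−1} = 1 · 125 = 125 (Konheim–Weiss)
Example (4,3,4,4) → sorted (3,4,4,4): b_1=3>1, not a PF.
Total 256; non-PF = 256−125 = 131

131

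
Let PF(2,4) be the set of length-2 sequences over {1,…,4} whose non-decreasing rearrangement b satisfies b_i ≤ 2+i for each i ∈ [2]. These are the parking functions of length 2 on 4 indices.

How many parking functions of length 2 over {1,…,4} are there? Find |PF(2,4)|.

|PF(2,4)| = 3·5^1 = 3 · 5 = 15
E.g. (1,2) → sorted (1,2): b_i ≤ 2+i ∀i, a PF.

15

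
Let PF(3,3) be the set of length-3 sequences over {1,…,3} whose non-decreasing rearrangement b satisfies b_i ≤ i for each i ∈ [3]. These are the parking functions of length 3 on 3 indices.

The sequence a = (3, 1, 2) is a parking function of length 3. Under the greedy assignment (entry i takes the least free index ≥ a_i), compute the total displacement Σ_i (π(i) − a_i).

Σπ = 3·4/2 = 6 (π permutes [3]); Σa = 3+1+2 = 6; disp = 6−6 = 0.

0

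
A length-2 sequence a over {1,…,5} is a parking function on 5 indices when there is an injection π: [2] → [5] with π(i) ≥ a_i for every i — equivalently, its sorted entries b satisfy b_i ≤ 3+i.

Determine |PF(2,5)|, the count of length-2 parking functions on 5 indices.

24

|PF| = (6−2)·6^(2−1) = 4×6 = 24 (Konheim–Weiss)
E.g. (3,3) → sorted (3,3): b_i ≤ 3+i ∀i, a PF.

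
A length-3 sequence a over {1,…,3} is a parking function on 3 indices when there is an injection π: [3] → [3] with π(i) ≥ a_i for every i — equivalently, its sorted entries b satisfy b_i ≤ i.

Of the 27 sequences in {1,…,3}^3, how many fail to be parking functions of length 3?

11

|PF| = (3+1−3)·(3+1)^{3−1} = 1·16 = 16 (Konheim–Weiss)
One tuple (2,2,3) → sorted (2,2,3): b_1=2>1, not a PF.
3^3 − 16 = 27 − 16 = 11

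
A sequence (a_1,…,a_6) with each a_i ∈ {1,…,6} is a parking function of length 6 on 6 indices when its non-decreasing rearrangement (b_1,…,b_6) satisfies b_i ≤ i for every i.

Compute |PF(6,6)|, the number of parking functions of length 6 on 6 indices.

16807

#PF = (7−6)·7^(6−1) = 1 · 16807 = 16807 (Pollak)
E.g. (3,2,5,1,3,2) → sorted (1,2,2,3,3,5): b_i ≤ i ∀i, a PF.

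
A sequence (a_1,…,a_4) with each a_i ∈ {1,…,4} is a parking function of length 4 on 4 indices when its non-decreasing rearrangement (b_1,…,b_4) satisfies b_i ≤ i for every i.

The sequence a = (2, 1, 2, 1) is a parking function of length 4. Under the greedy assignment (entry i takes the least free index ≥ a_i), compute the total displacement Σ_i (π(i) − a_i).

Σπ = 10 ({1..4} each once); Σa = 2+1+2+1 = 6; disp = 10−6 = 4.

4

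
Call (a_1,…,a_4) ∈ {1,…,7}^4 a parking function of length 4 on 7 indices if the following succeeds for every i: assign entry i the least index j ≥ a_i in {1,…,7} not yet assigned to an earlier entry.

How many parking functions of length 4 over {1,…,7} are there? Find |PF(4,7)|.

2048

Count = 4·8^3 = 4 · 512 = 2048 [KW]
Check (3,4,5,5) → sorted (3,4,5,5): b_i ≤ 3+i ∀i, a PF.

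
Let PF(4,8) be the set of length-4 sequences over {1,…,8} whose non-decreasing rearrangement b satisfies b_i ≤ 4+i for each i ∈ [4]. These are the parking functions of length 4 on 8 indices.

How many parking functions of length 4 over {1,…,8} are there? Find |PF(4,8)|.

#PF = 5·9^3 = 5·729 = 3645 [KW]
One tuple (1,4,8,4) → sorted (1,4,4,8): b_i ≤ 4+i ∀i, a PF.

3645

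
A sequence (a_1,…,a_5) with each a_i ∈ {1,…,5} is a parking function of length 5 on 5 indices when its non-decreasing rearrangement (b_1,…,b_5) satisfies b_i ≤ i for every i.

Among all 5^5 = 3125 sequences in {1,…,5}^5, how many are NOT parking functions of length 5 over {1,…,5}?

|PF(5,5)| = 1·6^4 = 1×1296 = 1296 [KW]
Example (5,4,2,2,3) → sorted (2,2,3,4,5): b_1=2>1, not a PF.
Total 3125; non-PF = 3125−1296 = 1829

1829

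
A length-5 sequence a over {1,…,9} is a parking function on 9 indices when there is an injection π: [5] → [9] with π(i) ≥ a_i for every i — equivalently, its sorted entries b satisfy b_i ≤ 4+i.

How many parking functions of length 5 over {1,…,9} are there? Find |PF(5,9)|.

Count = 5·10^4 = 5 · 10000 = 50000 [KW]
One tuple (9,5,4,4,8) → sorted (4,4,5,8,9): b_i ≤ 4+i ∀i, a PF.

50000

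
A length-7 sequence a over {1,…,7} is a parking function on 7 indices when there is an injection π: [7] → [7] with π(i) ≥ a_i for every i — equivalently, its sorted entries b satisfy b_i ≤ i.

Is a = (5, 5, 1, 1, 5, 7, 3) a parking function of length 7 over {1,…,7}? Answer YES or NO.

Order a: b = (1, 1, 3, 5, 5, 5, 7).
  b_1=1 ≤ 1
  b_2=1 ≤ 2
  b_3=3 ≤ 3
  b_4=5 > 4
  fails at i=4 ⇒ NO

NO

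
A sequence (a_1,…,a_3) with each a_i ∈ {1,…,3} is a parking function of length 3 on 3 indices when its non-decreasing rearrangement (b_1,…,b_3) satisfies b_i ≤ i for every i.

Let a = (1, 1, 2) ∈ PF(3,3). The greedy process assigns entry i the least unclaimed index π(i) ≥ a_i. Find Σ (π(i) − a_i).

Σπ = 3·4/2 = 6 (π permutes [3]); Σa = 1+1+2 = 4; disp = 6−4 = 2.

2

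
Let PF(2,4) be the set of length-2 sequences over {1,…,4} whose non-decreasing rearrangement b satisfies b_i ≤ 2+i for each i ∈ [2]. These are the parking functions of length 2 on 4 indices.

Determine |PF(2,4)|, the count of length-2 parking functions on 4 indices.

15

|PF(2,4)| = (5−2)·5^(2−1) = 3 · 5 = 15
E.g. (1,1) → sorted (1,1): b_i ≤ 2+i ∀i, a PF.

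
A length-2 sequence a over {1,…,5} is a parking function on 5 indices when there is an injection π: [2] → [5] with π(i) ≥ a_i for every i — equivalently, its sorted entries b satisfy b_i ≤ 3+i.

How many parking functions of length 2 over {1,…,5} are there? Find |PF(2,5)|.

24

|PF| = (5+1−2)·(5+1)^{2−1} = 4·6 = 24
Check (3,4) → sorted (3,4): b_i ≤ 3+i ∀i, a PF.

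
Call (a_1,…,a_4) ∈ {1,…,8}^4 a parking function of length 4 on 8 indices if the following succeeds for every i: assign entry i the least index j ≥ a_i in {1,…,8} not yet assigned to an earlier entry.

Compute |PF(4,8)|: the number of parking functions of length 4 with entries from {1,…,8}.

|PF| = (8+1−4)·(8+1)^{4−1} = 5×729 = 3645 (Konheim–Weiss)
One tuple (5,5,4,7) → sorted (4,5,5,7): b_i ≤ 4+i ∀i, a PF.

3645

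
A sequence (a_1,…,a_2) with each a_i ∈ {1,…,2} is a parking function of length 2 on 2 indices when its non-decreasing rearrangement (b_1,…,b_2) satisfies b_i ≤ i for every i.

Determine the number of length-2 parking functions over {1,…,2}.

3

#PF = (3−2)·3^(2−1) = 1×3 = 3 [KW]
Check (2,1) → sorted (1,2): b_i ≤ i ∀i, a PF.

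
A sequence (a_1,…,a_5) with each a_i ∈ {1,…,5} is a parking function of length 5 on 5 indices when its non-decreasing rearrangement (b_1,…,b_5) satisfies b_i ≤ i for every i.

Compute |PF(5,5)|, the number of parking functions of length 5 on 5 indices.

|PF| = (6−5)·6^(5−1) = 1 · 1296 = 1296
Check (2,1,3,4,1) → sorted (1,1,2,3,4): b_i ≤ i ∀i, a PF.

1296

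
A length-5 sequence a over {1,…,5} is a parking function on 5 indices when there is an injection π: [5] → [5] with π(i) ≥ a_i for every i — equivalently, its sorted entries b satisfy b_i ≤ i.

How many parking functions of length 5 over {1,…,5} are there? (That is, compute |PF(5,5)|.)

Count = 1·6^4 = 1×1296 = 1296 (Konheim–Weiss)
One tuple (5,1,2,3,1) → sorted (1,1,2,3,5): b_i ≤ i ∀i, a PF.

1296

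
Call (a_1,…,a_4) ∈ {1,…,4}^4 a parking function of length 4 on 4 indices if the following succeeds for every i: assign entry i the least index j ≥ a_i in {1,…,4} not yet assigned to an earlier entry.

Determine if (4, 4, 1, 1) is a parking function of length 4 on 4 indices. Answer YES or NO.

Rearranged: b = (1, 1, 4, 4).
  b_1=1 ≤ 1
  b_2=1 ≤ 2
  b_3=4 > 3
  fails at i=3 ⇒ NO

NO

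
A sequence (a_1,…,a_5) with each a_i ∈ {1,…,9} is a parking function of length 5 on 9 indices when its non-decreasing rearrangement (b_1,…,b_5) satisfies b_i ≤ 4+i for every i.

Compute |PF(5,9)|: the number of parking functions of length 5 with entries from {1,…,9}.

50000

#PF = (10−5)·10^(5−1) = 5·10000 = 50000 (Konheim–Weiss)
Example (1,1,5,7,5) → sorted (1,1,5,5,7): b_i ≤ 4+i ∀i, a PF.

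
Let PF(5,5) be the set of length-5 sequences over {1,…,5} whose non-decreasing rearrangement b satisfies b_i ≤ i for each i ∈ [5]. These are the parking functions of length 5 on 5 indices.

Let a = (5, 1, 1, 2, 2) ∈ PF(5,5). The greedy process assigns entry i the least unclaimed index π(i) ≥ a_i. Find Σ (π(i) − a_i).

Σπ = 5·6/2 = 15 (π permutes [5]); Σa = 5+1+1+2+2 = 11; disp = 15−11 = 4.

4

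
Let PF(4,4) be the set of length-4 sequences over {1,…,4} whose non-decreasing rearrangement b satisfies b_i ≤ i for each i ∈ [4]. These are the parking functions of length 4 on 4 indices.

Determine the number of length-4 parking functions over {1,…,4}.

#PF = (4−4+1)·(4+1)^(4−1) = 1·125 = 125 (Pollak)
Example (3,1,1,1) → sorted (1,1,1,3): b_i ≤ i ∀i, a PF.

125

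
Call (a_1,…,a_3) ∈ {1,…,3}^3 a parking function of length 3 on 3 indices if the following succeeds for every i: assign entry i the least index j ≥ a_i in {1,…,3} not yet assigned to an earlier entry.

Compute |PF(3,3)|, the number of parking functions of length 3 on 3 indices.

|PF| = 1·4^2 = 1·16 = 16 (Konheim–Weiss)
E.g. (3,1,2) → sorted (1,2,3): b_i ≤ i ∀i, a PF.

16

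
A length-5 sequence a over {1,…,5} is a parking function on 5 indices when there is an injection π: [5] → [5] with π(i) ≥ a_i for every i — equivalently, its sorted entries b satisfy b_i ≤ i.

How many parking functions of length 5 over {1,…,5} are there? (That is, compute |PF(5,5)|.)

1296

|PF| = (5+1−5)·(5+1)^{5−1} = 1·1296 = 1296 (Konheim–Weiss)
E.g. (5,2,3,4,1) → sorted (1,2,3,4,5): b_i ≤ i ∀i, a PF.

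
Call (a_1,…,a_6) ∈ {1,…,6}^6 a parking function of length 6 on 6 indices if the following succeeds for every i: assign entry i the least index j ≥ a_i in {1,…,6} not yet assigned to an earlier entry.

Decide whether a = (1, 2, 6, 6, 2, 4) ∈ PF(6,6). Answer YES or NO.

NO

Order a: b = (1, 2, 2, 4, 6, 6).
  b_1=1 ≤ 1
  b_2=2 ≤ 2
  b_3=2 ≤ 3
  b_4=4 ≤ 4
  b_5=6 > 5
  fails at i=5 ⇒ NO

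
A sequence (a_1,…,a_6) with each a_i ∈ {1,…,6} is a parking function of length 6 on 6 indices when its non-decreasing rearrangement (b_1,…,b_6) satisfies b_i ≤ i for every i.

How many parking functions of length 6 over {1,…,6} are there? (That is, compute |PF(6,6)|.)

#PF = (6+1−6)·(6+1)^{6−1} = 1×16807 = 16807
Example (3,4,4,4,1,1) → sorted (1,1,3,4,4,4): b_i ≤ i ∀i, a PF.

16807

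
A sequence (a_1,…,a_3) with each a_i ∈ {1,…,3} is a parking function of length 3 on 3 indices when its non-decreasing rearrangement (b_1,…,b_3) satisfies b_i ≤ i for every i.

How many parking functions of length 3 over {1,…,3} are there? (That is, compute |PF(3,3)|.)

Count = (3+1−3)·(3+1)^{3−1} = 1 · 16 = 16 [KW]
Check (2,2,1) → sorted (1,2,2): b_i ≤ i ∀i, a PF.

16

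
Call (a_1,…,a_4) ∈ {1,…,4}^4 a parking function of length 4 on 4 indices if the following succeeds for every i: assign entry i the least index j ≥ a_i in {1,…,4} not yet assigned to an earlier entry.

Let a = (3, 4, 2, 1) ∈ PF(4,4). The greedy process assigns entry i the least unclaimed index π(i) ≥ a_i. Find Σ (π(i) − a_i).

Σπ(i) = 1+…+4 = 10; Σa = 3+4+2+1 = 10; disp = 10−10 = 0.

0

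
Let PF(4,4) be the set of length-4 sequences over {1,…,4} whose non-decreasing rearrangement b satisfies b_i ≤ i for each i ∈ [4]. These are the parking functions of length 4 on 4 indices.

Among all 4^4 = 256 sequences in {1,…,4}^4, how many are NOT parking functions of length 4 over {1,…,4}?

Count = (4−4+1)·(4+1)^(4−1) = 1 · 125 = 125 (Konheim–Weiss)
Check (4,4,2,4) → sorted (2,4,4,4): b_1=2>1, not a PF.
4^4 − 125 = 256 − 125 = 131

131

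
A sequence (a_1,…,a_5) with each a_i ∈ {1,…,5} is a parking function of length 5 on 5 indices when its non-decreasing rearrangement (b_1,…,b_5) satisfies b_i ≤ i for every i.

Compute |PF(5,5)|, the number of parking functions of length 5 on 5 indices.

#PF = (5+1−5)·(5+1)^{5−1} = 1×1296 = 1296 [KW]
E.g. (3,1,5,2,4) → sorted (1,2,3,4,5): b_i ≤ i ∀i, a PF.

1296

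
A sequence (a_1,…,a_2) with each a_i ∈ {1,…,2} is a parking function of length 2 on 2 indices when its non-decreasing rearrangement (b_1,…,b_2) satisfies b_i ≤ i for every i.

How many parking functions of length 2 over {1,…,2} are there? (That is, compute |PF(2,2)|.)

3

|PF| = (3−2)·3^(2−1) = 1·3 = 3 (Konheim–Weiss)
E.g. (1,1) → sorted (1,1): b_i ≤ i ∀i, a PF.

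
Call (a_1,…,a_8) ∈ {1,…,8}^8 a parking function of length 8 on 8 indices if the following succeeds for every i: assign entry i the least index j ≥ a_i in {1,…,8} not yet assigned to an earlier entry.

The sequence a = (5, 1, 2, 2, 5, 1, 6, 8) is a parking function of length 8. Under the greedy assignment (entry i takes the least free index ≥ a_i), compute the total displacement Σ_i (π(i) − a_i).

6

Σπ = 8·9/2 = 36 (π permutes [8]); Σa = 5+1+2+2+5+1+6+8 = 30; disp = 36−30 = 6.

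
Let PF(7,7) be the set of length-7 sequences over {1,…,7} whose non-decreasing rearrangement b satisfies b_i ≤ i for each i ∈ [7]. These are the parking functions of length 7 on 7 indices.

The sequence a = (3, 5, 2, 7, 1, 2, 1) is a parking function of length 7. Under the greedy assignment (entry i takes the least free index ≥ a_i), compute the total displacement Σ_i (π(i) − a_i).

Σπ = 7·8/2 = 28 (π permutes [7]); Σa = 3+5+2+7+1+2+1 = 21; disp = 28−21 = 7.

7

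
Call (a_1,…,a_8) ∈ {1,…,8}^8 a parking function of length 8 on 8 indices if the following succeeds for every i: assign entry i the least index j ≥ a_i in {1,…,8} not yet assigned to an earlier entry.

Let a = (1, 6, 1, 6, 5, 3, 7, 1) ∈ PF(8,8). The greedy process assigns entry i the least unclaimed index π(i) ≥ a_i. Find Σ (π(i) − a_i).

6

Σπ = 8·9/2 = 36 (π permutes [8]); Σa = 1+6+1+6+5+3+7+1 = 30; disp = 36−30 = 6.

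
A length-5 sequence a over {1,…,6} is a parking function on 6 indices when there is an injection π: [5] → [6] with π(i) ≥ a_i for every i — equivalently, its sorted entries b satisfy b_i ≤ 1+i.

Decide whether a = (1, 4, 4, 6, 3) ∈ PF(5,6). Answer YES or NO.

YES

Order a: b = (1, 3, 4, 4, 6).
  b_1=1 ≤ 2
  b_2=3 ≤ 3
  b_3=4 ≤ 4
  b_4=4 ≤ 5
  b_5=6 ≤ 6
All bounds hold ⇒ YES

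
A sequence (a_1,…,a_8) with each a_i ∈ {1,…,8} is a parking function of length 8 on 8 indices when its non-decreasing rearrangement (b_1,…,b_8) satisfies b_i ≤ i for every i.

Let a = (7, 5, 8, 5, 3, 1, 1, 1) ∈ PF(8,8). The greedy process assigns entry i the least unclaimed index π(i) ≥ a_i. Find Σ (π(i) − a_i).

5

Σπ = 36 ({1..8} each once); Σa = 7+5+8+5+3+1+1+1 = 31; disp = 36−31 = 5.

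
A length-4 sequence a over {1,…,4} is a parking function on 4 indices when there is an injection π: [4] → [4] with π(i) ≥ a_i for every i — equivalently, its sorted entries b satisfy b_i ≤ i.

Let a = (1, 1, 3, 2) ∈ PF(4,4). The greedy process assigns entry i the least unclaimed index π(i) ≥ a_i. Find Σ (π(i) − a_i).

3

Σπ(i) = 1+…+4 = 10; Σa = 1+1+3+2 = 7; disp = 10−7 = 3.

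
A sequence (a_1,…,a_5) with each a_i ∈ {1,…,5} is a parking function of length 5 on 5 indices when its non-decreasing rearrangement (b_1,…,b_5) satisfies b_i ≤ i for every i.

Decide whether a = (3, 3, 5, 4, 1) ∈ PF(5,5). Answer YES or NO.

Order a: b = (1, 3, 3, 4, 5).
  b_1=1 ≤ 1
  b_2=3 > 2
  fails at i=2 ⇒ NO

NO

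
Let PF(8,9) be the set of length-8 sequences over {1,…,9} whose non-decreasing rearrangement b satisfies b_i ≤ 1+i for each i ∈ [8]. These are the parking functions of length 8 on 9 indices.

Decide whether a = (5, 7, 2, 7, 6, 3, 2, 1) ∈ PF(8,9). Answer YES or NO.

YES

Rearranged: b = (1, 2, 2, 3, 5, 6, 7, 7).
  b_1=1 ≤ 2
  b_2=2 ≤ 3
  b_3=2 ≤ 4
  b_4=3 ≤ 5
  b_5=5 ≤ 6
  b_6=6 ≤ 7
  b_7=7 ≤ 8
  b_8=7 ≤ 9
All bounds hold ⇒ YES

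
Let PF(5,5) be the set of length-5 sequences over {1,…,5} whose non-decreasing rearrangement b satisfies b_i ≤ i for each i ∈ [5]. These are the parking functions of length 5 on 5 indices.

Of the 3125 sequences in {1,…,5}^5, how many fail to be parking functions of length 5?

|PF| = (5+1−5)·(5+1)^{5−1} = 1·1296 = 1296 (Konheim–Weiss)
E.g. (5,5,2,3,3) → sorted (2,3,3,5,5): b_1=2>1, not a PF.
So 3125 − 1296 = 1829 fail.

1829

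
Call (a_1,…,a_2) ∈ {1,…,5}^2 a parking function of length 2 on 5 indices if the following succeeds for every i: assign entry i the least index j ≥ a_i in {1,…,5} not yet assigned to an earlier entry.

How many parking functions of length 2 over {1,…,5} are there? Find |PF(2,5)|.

#PF = (6−2)·6^(2−1) = 4·6 = 24
Check (1,4) → sorted (1,4): b_i ≤ 3+i ∀i, a PF.

24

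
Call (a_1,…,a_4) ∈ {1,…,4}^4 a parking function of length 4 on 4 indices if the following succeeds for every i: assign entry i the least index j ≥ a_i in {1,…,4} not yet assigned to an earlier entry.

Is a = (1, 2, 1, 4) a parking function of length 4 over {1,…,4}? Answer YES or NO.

YES

Sorted: b = (1, 1, 2, 4).
  b_1=1 ≤ 1
  b_2=1 ≤ 2
  b_3=2 ≤ 3
  b_4=4 ≤ 4
All bounds hold ⇒ YES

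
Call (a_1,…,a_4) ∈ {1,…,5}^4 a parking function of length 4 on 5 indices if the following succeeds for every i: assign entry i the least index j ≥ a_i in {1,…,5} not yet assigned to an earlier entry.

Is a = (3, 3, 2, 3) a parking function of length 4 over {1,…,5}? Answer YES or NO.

YES

Order a: b = (2, 3, 3, 3).
  b_1=2 ≤ 2
  b_2=3 ≤ 3
  b_3=3 ≤ 4
  b_4=3 ≤ 5
All bounds hold ⇒ YES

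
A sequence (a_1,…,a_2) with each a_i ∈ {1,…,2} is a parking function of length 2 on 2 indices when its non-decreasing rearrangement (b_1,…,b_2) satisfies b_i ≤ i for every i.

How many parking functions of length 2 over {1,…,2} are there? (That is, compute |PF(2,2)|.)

3

#PF = (2−2+1)·(2+1)^(2−1) = 1 · 3 = 3 (Konheim–Weiss)
E.g. (1,1) → sorted (1,1): b_i ≤ i ∀i, a PF.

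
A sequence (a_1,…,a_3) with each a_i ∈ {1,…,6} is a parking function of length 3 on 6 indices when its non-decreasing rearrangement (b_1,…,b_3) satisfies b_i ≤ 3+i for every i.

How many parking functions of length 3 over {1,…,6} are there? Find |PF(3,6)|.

196

#PF = 4·7^2 = 4×49 = 196 (Konheim–Weiss)
E.g. (6,3,1) → sorted (1,3,6): b_i ≤ 3+i ∀i, a PF.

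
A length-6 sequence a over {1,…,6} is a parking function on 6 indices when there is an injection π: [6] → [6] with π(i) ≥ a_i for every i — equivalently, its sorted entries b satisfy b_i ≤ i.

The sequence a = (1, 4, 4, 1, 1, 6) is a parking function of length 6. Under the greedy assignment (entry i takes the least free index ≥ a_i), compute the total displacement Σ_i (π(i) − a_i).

Σπ = 21 ({1..6} each once); Σa = 1+4+4+1+1+6 = 17; disp = 21−17 = 4.

4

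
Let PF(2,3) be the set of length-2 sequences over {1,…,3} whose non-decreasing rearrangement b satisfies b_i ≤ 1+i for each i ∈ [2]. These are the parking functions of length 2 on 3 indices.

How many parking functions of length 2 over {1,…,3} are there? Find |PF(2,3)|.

8

#PF = (3+1−2)·(3+1)^{2−1} = 2 · 4 = 8 (Pollak)
E.g. (2,1) → sorted (1,2): b_i ≤ 1+i ∀i, a PF.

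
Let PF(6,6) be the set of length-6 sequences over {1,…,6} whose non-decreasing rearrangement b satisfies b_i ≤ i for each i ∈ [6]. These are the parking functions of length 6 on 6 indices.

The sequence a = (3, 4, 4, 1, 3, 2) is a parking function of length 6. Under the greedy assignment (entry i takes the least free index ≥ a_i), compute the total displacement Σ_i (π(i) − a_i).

4

Σπ = 6·7/2 = 21 (π permutes [6]); Σa = 3+4+4+1+3+2 = 17; disp = 21−17 = 4.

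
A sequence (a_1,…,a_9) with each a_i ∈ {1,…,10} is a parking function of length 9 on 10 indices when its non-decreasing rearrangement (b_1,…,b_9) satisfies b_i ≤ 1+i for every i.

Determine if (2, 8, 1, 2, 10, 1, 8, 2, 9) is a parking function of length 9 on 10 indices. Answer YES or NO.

NO

Rearranged: b = (1, 1, 2, 2, 2, 8, 8, 9, 10).
  b_1=1 ≤ 2
  b_2=1 ≤ 3
  b_3=2 ≤ 4
  b_4=2 ≤ 5
  b_5=2 ≤ 6
  b_6=8 > 7
  fails at i=6 ⇒ NO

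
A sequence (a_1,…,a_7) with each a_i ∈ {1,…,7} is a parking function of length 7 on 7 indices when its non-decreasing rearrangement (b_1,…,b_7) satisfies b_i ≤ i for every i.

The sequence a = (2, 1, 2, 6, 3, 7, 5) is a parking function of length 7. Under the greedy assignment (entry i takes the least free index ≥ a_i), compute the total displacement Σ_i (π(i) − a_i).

2

Σπ(i) = 1+…+7 = 28; Σa = 2+1+2+6+3+7+5 = 26; disp = 28−26 = 2.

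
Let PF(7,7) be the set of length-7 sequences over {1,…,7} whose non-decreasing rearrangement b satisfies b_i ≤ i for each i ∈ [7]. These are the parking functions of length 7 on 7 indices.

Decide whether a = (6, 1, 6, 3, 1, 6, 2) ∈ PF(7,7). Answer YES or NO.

NO

Order a: b = (1, 1, 2, 3, 6, 6, 6).
  b_1=1 ≤ 1
  b_2=1 ≤ 2
  b_3=2 ≤ 3
  b_4=3 ≤ 4
  b_5=6 > 5
  fails at i=5 ⇒ NO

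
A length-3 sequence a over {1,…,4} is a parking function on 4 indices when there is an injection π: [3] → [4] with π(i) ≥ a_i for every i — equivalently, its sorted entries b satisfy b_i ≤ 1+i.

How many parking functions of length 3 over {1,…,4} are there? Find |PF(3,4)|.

|PF| = (4+1−3)·(4+1)^{3−1} = 2·25 = 50 (Konheim–Weiss)
Example (1,4,1) → sorted (1,1,4): b_i ≤ 1+i ∀i, a PF.

50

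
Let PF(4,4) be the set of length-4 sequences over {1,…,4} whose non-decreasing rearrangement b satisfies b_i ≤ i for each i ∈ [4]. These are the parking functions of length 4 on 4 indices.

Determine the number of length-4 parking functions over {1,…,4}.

125

#PF = 1·5^3 = 1 · 125 = 125 (Pollak)
E.g. (1,1,3,1) → sorted (1,1,1,3): b_i ≤ i ∀i, a PF.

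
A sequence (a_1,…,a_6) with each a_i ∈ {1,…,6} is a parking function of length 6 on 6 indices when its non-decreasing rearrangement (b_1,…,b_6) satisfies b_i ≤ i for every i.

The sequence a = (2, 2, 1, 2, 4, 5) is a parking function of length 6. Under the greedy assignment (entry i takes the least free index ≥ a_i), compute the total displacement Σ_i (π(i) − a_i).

Σπ = 6·7/2 = 21 (π permutes [6]); Σa = 2+2+1+2+4+5 = 16; disp = 21−16 = 5.

5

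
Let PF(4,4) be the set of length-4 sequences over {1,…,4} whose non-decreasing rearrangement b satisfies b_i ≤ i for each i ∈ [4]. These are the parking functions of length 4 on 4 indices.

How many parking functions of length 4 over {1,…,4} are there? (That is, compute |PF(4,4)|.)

125

Count = (4−4+1)·(4+1)^(4−1) = 1·125 = 125 [KW]
E.g. (1,1,4,3) → sorted (1,1,3,4): b_i ≤ i ∀i, a PF.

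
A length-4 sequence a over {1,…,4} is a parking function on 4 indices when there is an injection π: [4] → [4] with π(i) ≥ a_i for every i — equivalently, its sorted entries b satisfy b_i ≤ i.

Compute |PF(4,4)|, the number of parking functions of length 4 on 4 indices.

125

#PF = (4+1−4)·(4+1)^{4−1} = 1·125 = 125 (Konheim–Weiss)
E.g. (2,1,2,1) → sorted (1,1,2,2): b_i ≤ i ∀i, a PF.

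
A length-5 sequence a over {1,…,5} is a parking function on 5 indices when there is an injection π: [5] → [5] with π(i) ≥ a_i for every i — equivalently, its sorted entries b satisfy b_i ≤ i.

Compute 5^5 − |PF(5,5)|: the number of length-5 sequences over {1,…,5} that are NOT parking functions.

1829

Count = 1·6^4 = 1 · 1296 = 1296 [KW]
Check (1,4,1,5,5) → sorted (1,1,4,5,5): b_3=4>3, not a PF.
5^5 − 1296 = 3125 − 1296 = 1829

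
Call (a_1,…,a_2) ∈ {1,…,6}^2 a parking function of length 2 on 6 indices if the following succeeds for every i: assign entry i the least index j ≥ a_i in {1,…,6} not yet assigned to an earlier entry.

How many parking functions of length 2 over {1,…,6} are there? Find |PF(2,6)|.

35

|PF| = 5·7^1 = 5×7 = 35 (Pollak)
One tuple (6,4) → sorted (4,6): b_i ≤ 4+i ∀i, a PF.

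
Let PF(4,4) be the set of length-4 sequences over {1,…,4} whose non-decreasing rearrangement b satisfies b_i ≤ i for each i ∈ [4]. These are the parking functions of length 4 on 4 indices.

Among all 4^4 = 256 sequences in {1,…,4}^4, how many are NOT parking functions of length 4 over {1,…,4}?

131

#PF = (4−4+1)·(4+1)^(4−1) = 1×125 = 125 (Pollak)
E.g. (4,2,3,3) → sorted (2,3,3,4): b_1=2>1, not a PF.
So 256 − 125 = 131 fail.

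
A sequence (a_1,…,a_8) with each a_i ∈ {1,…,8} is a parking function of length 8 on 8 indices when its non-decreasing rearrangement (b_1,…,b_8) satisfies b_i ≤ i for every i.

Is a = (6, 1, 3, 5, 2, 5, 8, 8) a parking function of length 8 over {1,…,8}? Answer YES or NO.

Order a: b = (1, 2, 3, 5, 5, 6, 8, 8).
  b_1=1 ≤ 1
  b_2=2 ≤ 2
  b_3=3 ≤ 3
  b_4=5 > 4
  fails at i=4 ⇒ NO

NO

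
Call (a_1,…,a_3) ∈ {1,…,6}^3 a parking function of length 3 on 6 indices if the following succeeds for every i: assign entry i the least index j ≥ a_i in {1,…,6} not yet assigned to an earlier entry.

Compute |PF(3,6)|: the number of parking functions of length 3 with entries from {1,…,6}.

|PF| = 4·7^2 = 4·49 = 196 [KW]
Example (1,4,3) → sorted (1,3,4): b_i ≤ 3+i ∀i, a PF.

196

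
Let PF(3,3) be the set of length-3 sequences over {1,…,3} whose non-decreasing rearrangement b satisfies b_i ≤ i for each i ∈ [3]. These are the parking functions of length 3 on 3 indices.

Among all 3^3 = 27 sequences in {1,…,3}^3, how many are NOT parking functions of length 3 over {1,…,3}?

|PF| = (3+1−3)·(3+1)^{3−1} = 1 · 16 = 16
E.g. (2,3,3) → sorted (2,3,3): b_1=2>1, not a PF.
Total 27; non-PF = 27−16 = 11

11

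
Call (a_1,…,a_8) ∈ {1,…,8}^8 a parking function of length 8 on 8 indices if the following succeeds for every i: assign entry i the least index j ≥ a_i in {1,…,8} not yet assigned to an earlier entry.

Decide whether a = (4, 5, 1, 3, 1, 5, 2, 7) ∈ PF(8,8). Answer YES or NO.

Order a: b = (1, 1, 2, 3, 4, 5, 5, 7).
  b_1=1 ≤ 1
  b_2=1 ≤ 2
  b_3=2 ≤ 3
  b_4=3 ≤ 4
  b_5=4 ≤ 5
  b_6=5 ≤ 6
  b_7=5 ≤ 7
  b_8=7 ≤ 8
All bounds hold ⇒ YES

YES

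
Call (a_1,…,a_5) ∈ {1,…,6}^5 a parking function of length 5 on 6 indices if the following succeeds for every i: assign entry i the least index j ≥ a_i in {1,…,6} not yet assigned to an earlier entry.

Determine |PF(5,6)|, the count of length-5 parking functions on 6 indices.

4802

#PF = (7−5)·7^(5−1) = 2·2401 = 4802 (Pollak)
E.g. (3,4,2,3,4) → sorted (2,3,3,4,4): b_i ≤ 1+i ∀i, a PF.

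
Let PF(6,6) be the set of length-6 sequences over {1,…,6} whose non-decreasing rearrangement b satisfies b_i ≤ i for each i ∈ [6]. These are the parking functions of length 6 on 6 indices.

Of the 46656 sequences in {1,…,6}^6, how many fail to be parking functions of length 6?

|PF| = (7−6)·7^(6−1) = 1×16807 = 16807 (Konheim–Weiss)
Check (4,5,2,3,6,3) → sorted (2,3,3,4,5,6): b_1=2>1, not a PF.
Total 46656; non-PF = 46656−16807 = 29849

29849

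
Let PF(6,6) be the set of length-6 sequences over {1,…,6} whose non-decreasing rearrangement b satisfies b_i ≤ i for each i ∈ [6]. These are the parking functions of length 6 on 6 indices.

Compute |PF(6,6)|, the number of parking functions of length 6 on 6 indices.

16807

#PF = (6+1−6)·(6+1)^{6−1} = 1 · 16807 = 16807
Check (4,1,2,4,2,6) → sorted (1,2,2,4,4,6): b_i ≤ i ∀i, a PF.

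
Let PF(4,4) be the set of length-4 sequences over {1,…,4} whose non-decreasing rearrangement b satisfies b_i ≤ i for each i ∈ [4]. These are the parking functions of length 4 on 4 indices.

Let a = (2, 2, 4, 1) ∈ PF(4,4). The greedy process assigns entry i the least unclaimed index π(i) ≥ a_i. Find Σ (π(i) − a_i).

Σπ = 10 ({1..4} each once); Σa = 2+2+4+1 = 9; disp = 10−9 = 1.

1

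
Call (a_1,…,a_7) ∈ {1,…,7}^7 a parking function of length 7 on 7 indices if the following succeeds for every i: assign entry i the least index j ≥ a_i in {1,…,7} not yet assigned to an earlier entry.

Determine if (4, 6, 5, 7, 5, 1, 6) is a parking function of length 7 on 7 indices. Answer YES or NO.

NO

Order a: b = (1, 4, 5, 5, 6, 6, 7).
  b_1=1 ≤ 1
  b_2=4 > 2
  fails at i=2 ⇒ NO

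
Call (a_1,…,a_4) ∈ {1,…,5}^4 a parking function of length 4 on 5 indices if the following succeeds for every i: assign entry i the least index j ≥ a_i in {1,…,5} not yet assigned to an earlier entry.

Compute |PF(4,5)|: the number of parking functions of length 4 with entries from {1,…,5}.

432

|PF| = (6−4)·6^(4−1) = 2×216 = 432 (Konheim–Weiss)
Check (5,1,3,4) → sorted (1,3,4,5): b_i ≤ 1+i ∀i, a PF.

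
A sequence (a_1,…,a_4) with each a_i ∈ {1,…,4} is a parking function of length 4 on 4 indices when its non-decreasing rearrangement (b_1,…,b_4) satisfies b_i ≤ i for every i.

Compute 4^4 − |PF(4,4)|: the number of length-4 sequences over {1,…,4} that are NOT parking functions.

131

Count = (4+1−4)·(4+1)^{4−1} = 1 · 125 = 125 [KW]
One tuple (2,4,1,4) → sorted (1,2,4,4): b_3=4>3, not a PF.
Total 256; non-PF = 256−125 = 131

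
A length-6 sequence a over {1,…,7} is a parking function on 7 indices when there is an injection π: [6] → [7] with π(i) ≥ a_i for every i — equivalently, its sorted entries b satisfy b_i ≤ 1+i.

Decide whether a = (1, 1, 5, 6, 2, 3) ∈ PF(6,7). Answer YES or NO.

Order a: b = (1, 1, 2, 3, 5, 6).
  b_1=1 ≤ 2
  b_2=1 ≤ 3
  b_3=2 ≤ 4
  b_4=3 ≤ 5
  b_5=5 ≤ 6
  b_6=6 ≤ 7
All bounds hold ⇒ YES

YES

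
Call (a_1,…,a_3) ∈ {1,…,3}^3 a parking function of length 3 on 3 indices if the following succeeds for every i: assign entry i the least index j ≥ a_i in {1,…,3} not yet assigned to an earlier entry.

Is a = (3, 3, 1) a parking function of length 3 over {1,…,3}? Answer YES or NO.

Order a: b = (1, 3, 3).
  b_1=1 ≤ 1
  b_2=3 > 2
  fails at i=2 ⇒ NO

NO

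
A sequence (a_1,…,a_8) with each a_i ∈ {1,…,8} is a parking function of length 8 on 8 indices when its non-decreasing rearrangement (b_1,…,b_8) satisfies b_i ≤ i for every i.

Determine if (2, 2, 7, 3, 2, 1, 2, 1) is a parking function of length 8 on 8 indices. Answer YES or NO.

YES

Sorted: b = (1, 1, 2, 2, 2, 2, 3, 7).
  b_1=1 ≤ 1
  b_2=1 ≤ 2
  b_3=2 ≤ 3
  b_4=2 ≤ 4
  b_5=2 ≤ 5
  b_6=2 ≤ 6
  b_7=3 ≤ 7
  b_8=7 ≤ 8
All bounds hold ⇒ YES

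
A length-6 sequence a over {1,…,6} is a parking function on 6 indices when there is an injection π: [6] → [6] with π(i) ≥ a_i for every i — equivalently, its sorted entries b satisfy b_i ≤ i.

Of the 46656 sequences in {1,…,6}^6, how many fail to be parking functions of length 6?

29849

Count = (6+1−6)·(6+1)^{6−1} = 1×16807 = 16807 (Pollak)
Example (6,5,5,3,5,3) → sorted (3,3,5,5,5,6): b_1=3>1, not a PF.
Total 46656; non-PF = 46656−16807 = 29849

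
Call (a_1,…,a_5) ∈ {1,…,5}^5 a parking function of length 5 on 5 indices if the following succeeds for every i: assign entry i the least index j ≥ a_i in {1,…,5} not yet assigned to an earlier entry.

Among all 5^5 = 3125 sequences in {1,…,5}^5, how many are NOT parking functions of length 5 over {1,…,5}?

1829

#PF = (5+1−5)·(5+1)^{5−1} = 1×1296 = 1296 (Pollak)
One tuple (5,5,4,4,1) → sorted (1,4,4,5,5): b_2=4>2, not a PF.
So 3125 − 1296 = 1829 fail.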